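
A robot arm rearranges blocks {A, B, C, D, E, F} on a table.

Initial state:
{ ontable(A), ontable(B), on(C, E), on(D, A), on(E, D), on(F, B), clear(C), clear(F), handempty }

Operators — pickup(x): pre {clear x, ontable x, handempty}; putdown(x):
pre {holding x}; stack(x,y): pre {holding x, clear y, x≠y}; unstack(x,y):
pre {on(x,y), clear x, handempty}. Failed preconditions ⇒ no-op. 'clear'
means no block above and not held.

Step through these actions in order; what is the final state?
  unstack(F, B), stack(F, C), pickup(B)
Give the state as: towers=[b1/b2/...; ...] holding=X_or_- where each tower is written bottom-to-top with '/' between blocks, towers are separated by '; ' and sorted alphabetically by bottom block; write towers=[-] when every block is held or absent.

step 1 (unstack(F, B)): towers=[A/D/E/C; B] holding=F
step 2 (stack(F, C)): towers=[A/D/E/C/F; B] holding=-
step 3 (pickup(B)): towers=[A/D/E/C/F] holding=B

towers=[A/D/E/C/F] holding=B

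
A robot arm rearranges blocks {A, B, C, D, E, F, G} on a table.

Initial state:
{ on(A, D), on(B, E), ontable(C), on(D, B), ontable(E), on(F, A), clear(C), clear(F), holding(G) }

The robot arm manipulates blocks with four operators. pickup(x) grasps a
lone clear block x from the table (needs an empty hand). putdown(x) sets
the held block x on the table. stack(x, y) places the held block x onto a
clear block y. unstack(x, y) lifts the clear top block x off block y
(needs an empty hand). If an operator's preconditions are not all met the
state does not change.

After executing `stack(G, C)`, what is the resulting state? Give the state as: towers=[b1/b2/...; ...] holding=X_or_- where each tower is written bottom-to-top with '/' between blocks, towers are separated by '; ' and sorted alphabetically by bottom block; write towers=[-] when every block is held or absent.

before: towers=[C; E/B/D/A/F] holding=G
pre[stack(G, C)]: holding(G) yes, clear(C) yes, G≠C yes
all met → apply stack(G, C)
after:  towers=[C/G; E/B/D/A/F] holding=-

towers=[C/G; E/B/D/A/F] holding=-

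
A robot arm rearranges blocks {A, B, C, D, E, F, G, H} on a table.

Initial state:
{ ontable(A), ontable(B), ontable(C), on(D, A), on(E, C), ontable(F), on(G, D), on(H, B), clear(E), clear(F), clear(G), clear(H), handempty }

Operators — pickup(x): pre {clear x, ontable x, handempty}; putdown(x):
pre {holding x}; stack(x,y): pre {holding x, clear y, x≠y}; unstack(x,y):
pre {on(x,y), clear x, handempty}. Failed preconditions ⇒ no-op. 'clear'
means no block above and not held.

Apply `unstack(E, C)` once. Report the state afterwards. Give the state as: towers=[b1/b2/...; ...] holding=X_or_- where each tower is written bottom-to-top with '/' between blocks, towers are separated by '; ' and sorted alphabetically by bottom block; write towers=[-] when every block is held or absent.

before: towers=[A/D/G; B/H; C/E; F] holding=-
pre[unstack(E, C)]: on(E,C) yes, clear(E) yes, handempty yes
all met → apply unstack(E, C)
after:  towers=[A/D/G; B/H; C; F] holding=E

towers=[A/D/G; B/H; C; F] holding=E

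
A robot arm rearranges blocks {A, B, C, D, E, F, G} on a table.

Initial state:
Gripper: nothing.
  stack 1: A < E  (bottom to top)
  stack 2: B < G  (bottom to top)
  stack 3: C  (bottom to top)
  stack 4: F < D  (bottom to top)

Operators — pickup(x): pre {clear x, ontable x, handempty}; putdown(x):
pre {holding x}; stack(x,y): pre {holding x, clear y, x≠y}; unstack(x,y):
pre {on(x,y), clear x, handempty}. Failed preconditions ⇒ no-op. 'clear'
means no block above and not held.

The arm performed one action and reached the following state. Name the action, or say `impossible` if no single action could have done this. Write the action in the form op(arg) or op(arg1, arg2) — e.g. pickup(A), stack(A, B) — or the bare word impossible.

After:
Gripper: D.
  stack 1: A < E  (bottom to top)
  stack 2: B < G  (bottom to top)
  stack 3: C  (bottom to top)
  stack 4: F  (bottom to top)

unstack(D, F)

target: towers=[A/E; B/G; C; F] holding=D
     unstack(G, B) → towers=[A/E; B; C; F/D] holding=G
     unstack(D, F) → towers=[A/E; B/G; C; F] holding=D  ← match
     unstack(E, A) → towers=[A; B/G; C; F/D] holding=E
         pickup(C) → towers=[A/E; B/G; F/D] holding=C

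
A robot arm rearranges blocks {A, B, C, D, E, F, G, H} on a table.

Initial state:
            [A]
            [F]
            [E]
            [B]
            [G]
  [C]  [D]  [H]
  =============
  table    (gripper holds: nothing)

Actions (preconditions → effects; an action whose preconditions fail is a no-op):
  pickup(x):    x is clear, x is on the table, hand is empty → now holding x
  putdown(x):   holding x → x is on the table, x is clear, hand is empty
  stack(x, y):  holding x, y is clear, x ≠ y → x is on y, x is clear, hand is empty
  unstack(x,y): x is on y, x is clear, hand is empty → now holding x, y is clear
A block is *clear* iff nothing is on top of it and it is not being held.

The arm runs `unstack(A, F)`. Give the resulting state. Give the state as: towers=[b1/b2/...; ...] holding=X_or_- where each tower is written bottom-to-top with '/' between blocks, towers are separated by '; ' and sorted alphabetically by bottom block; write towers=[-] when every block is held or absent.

before: towers=[C; D; H/G/B/E/F/A] holding=-
pre[unstack(A, F)]: on(A,F) ok, clear(A) ok, handempty ok
all met → apply unstack(A, F)
after:  towers=[C; D; H/G/B/E/F] holding=A

towers=[C; D; H/G/B/E/F] holding=A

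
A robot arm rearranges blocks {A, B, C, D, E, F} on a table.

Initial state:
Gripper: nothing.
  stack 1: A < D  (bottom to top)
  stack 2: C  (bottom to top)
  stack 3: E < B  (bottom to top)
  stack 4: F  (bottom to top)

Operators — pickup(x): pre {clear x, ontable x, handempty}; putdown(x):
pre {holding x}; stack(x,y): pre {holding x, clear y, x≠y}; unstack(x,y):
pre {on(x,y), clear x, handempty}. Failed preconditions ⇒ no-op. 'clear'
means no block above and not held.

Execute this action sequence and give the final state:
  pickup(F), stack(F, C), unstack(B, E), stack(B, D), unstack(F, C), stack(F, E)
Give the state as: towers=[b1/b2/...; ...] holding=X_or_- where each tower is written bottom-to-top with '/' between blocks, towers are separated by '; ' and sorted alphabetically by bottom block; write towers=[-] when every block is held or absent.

step 1 (pickup(F)): towers=[A/D; C; E/B] holding=F
step 2 (stack(F, C)): towers=[A/D; C/F; E/B] holding=-
step 3 (unstack(B, E)): towers=[A/D; C/F; E] holding=B
step 4 (stack(B, D)): towers=[A/D/B; C/F; E] holding=-
step 5 (unstack(F, C)): towers=[A/D/B; C; E] holding=F
step 6 (stack(F, E)): towers=[A/D/B; C; E/F] holding=-

towers=[A/D/B; C; E/F] holding=-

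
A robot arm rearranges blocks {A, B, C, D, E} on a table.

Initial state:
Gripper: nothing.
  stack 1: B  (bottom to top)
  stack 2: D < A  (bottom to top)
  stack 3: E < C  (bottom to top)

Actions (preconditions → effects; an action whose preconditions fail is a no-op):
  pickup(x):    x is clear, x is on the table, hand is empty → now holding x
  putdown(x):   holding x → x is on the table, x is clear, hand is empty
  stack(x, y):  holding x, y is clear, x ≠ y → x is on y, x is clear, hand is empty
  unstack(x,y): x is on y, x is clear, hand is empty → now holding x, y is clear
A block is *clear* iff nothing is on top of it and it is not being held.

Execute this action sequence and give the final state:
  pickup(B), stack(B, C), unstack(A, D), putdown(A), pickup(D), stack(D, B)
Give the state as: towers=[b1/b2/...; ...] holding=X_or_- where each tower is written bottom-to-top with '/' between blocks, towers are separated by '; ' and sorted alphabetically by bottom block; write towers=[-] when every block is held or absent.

step 1 (pickup(B)): towers=[D/A; E/C] holding=B
step 2 (stack(B, C)): towers=[D/A; E/C/B] holding=-
step 3 (unstack(A, D)): towers=[D; E/C/B] holding=A
step 4 (putdown(A)): towers=[A; D; E/C/B] holding=-
step 5 (pickup(D)): towers=[A; E/C/B] holding=D
step 6 (stack(D, B)): towers=[A; E/C/B/D] holding=-

towers=[A; E/C/B/D] holding=-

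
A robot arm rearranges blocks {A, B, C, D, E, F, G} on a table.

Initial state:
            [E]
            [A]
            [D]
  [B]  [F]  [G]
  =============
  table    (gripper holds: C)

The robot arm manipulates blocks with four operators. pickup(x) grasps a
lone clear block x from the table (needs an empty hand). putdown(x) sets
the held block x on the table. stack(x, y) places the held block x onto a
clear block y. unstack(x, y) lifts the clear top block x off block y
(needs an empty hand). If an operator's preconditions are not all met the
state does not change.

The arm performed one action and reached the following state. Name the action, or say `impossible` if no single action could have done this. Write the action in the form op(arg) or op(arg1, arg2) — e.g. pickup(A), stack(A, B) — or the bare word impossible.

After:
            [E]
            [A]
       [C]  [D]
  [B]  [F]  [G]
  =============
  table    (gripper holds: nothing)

target: towers=[B; F/C; G/D/A/E] holding=-
        putdown(C) → towers=[B; C; F; G/D/A/E] holding=-
       stack(C, B) → towers=[B/C; F; G/D/A/E] holding=-
       stack(C, F) → towers=[B; F/C; G/D/A/E] holding=-  ← match
       stack(C, E) → towers=[B; F; G/D/A/E/C] holding=-

stack(C, F)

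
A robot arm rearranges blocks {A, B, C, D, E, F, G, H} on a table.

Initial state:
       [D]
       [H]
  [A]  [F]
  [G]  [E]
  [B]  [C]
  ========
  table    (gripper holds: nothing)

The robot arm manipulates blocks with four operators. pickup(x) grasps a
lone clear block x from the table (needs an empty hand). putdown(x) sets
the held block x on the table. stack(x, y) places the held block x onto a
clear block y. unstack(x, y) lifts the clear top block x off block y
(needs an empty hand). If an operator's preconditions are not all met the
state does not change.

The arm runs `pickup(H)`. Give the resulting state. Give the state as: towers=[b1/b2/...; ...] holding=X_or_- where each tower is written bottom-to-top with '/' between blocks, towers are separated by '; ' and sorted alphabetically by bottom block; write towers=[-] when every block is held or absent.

towers=[B/G/A; C/E/F/H/D] holding=-

before: towers=[B/G/A; C/E/F/H/D] holding=-
pre[pickup(H)]: clear(H) no, ontable(H) no, handempty yes
clear(H), ontable(H) unmet → pickup(H) is a no-op
after:  towers=[B/G/A; C/E/F/H/D] holding=-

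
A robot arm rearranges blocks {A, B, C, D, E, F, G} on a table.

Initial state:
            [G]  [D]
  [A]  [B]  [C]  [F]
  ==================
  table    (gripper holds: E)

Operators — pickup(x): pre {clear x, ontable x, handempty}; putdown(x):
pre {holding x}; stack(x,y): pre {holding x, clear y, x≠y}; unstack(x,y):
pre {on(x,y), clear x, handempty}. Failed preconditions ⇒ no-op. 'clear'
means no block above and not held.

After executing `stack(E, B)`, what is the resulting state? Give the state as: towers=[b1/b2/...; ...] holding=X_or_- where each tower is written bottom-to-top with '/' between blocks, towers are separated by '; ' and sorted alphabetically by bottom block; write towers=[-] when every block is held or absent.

before: towers=[A; B; C/G; F/D] holding=E
pre[stack(E, B)]: holding(E) ok, clear(B) ok, E≠B ok
all met → apply stack(E, B)
after:  towers=[A; B/E; C/G; F/D] holding=-

towers=[A; B/E; C/G; F/D] holding=-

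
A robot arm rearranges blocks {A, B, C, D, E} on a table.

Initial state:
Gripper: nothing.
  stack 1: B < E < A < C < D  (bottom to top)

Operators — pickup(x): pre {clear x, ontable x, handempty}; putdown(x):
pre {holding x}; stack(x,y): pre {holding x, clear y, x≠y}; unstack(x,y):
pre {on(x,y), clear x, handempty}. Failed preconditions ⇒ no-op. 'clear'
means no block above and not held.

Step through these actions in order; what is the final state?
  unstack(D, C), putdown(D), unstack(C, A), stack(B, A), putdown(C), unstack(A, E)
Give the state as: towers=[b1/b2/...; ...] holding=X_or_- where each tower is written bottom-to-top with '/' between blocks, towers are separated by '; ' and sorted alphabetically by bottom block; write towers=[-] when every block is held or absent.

step 1 (unstack(D, C)): towers=[B/E/A/C] holding=D
step 2 (putdown(D)): towers=[B/E/A/C; D] holding=-
step 3 (unstack(C, A)): towers=[B/E/A; D] holding=C
step 4 (stack(B, A)) [no-op]: towers=[B/E/A; D] holding=C
step 5 (putdown(C)): towers=[B/E/A; C; D] holding=-
step 6 (unstack(A, E)): towers=[B/E; C; D] holding=A

towers=[B/E; C; D] holding=A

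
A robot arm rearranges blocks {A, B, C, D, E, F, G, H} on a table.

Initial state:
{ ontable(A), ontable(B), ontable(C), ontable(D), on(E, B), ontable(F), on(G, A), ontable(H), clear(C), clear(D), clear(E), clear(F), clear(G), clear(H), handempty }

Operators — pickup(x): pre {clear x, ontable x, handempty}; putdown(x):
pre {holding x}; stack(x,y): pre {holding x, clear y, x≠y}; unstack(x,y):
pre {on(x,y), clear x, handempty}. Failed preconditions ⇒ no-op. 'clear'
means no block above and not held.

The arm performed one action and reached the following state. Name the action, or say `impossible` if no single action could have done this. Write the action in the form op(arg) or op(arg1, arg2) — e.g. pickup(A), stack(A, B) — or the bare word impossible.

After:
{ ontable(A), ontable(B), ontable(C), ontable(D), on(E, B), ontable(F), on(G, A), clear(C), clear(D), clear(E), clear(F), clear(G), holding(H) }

target: towers=[A/G; B/E; C; D; F] holding=H
     unstack(G, A) → towers=[A; B/E; C; D; F; H] holding=G
     unstack(E, B) → towers=[A/G; B; C; D; F; H] holding=E
         pickup(H) → towers=[A/G; B/E; C; D; F] holding=H  ← match
         pickup(F) → towers=[A/G; B/E; C; D; H] holding=F
         pickup(D) → towers=[A/G; B/E; C; F; H] holding=D
         pickup(C) → towers=[A/G; B/E; D; F; H] holding=C

pickup(H)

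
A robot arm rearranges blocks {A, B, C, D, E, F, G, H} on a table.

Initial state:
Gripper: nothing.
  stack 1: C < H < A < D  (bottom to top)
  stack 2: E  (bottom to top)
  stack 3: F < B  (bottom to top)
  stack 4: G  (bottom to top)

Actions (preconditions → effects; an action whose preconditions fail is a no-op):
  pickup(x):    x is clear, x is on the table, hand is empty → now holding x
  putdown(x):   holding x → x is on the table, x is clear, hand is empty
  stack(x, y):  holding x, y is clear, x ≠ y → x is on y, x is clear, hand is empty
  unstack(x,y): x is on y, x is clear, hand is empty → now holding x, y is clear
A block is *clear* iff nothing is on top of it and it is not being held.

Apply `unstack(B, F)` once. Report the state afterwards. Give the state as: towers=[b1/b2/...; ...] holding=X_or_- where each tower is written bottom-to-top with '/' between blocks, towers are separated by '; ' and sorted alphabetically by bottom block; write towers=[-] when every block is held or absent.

before: towers=[C/H/A/D; E; F/B; G] holding=-
pre[unstack(B, F)]: on(B,F) ✓, clear(B) ✓, handempty ✓
all met → apply unstack(B, F)
after:  towers=[C/H/A/D; E; F; G] holding=B

towers=[C/H/A/D; E; F; G] holding=B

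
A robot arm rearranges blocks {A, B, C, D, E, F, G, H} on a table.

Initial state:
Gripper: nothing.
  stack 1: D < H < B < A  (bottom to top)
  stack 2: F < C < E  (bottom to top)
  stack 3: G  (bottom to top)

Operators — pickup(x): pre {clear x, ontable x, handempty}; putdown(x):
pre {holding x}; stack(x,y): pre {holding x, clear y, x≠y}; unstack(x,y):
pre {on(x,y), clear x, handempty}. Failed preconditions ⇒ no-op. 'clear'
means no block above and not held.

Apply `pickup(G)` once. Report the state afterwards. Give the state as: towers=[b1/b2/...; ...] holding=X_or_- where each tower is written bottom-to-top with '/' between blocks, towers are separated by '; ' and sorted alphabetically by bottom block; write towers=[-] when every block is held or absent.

towers=[D/H/B/A; F/C/E] holding=G

before: towers=[D/H/B/A; F/C/E; G] holding=-
pre[pickup(G)]: clear(G) ok, ontable(G) ok, handempty ok
all met → apply pickup(G)
after:  towers=[D/H/B/A; F/C/E] holding=G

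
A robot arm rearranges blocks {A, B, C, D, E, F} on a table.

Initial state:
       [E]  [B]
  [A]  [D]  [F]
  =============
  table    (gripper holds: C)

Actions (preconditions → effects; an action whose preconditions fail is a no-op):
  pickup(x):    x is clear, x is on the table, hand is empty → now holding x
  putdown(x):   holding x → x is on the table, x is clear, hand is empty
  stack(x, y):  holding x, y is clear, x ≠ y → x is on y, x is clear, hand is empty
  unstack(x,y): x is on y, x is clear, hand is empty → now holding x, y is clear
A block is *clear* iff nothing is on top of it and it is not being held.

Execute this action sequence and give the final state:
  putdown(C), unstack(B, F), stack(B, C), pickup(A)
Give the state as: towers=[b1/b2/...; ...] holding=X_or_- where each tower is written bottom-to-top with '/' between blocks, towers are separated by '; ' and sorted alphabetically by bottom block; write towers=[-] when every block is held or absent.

step 1 (putdown(C)): towers=[A; C; D/E; F/B] holding=-
step 2 (unstack(B, F)): towers=[A; C; D/E; F] holding=B
step 3 (stack(B, C)): towers=[A; C/B; D/E; F] holding=-
step 4 (pickup(A)): towers=[C/B; D/E; F] holding=A

towers=[C/B; D/E; F] holding=A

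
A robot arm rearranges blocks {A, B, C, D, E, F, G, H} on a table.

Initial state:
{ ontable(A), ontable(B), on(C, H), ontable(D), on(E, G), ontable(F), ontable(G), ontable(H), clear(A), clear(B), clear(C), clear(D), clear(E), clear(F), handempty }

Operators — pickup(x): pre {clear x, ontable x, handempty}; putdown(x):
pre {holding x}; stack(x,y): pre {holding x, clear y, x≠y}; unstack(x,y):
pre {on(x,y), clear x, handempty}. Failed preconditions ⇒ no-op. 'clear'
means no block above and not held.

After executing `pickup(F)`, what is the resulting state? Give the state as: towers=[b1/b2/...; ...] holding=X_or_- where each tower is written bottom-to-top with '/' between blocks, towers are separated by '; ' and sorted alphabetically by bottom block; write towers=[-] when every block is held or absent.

before: towers=[A; B; D; F; G/E; H/C] holding=-
pre[pickup(F)]: clear(F) yes, ontable(F) yes, handempty yes
all met → apply pickup(F)
after:  towers=[A; B; D; G/E; H/C] holding=F

towers=[A; B; D; G/E; H/C] holding=F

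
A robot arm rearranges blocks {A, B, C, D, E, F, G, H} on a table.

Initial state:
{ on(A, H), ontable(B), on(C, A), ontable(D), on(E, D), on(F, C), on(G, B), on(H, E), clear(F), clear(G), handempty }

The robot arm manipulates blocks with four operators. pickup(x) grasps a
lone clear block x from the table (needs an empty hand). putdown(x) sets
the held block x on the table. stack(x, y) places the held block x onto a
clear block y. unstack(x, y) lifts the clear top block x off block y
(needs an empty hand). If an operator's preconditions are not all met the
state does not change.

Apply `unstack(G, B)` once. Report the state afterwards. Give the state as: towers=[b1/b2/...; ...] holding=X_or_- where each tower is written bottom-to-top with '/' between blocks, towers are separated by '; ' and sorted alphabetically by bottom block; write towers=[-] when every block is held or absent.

towers=[B; D/E/H/A/C/F] holding=G

before: towers=[B/G; D/E/H/A/C/F] holding=-
pre[unstack(G, B)]: on(G,B) yes, clear(G) yes, handempty yes
all met → apply unstack(G, B)
after:  towers=[B; D/E/H/A/C/F] holding=G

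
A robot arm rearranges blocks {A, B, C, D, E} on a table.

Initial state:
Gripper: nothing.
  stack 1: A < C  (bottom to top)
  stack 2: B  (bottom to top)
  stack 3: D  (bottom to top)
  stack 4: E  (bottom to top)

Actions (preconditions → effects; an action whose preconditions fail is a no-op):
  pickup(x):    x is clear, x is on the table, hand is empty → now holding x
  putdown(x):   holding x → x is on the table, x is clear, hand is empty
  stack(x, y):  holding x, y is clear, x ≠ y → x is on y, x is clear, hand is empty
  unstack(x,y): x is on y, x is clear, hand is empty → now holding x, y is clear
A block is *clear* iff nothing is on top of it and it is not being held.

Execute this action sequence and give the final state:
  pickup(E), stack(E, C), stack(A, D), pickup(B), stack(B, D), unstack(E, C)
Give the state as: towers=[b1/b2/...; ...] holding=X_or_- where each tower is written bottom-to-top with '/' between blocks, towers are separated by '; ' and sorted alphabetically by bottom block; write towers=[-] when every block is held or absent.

towers=[A/C; D/B] holding=E

step 1 (pickup(E)): towers=[A/C; B; D] holding=E
step 2 (stack(E, C)): towers=[A/C/E; B; D] holding=-
step 3 (stack(A, D)) [no-op]: towers=[A/C/E; B; D] holding=-
step 4 (pickup(B)): towers=[A/C/E; D] holding=B
step 5 (stack(B, D)): towers=[A/C/E; D/B] holding=-
step 6 (unstack(E, C)): towers=[A/C; D/B] holding=E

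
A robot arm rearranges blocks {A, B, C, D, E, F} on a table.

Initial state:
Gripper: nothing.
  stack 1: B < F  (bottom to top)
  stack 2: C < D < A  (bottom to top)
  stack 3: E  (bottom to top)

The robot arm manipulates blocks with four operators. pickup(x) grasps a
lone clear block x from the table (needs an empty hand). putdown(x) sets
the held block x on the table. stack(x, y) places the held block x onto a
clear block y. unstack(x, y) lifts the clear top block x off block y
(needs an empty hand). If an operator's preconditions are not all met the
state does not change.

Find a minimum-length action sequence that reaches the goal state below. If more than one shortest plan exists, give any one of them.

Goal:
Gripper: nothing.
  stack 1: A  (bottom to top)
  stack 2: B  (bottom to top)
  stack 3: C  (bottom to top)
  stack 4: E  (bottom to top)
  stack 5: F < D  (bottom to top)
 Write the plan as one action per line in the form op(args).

unstack(F, B)
putdown(F)
unstack(A, D)
putdown(A)
unstack(D, C)
stack(D, F)

step 1 (unstack(F, B)): towers=[B; C/D/A; E] holding=F
step 2 (putdown(F)): towers=[B; C/D/A; E; F] holding=-
step 3 (unstack(A, D)): towers=[B; C/D; E; F] holding=A
step 4 (putdown(A)): towers=[A; B; C/D; E; F] holding=-
step 5 (unstack(D, C)): towers=[A; B; C; E; F] holding=D
step 6 (stack(D, F)): towers=[A; B; C; E; F/D] holding=-
goal check: towers=[A; B; C; E; F/D] holding=- — reached (length 6, optimal by BFS)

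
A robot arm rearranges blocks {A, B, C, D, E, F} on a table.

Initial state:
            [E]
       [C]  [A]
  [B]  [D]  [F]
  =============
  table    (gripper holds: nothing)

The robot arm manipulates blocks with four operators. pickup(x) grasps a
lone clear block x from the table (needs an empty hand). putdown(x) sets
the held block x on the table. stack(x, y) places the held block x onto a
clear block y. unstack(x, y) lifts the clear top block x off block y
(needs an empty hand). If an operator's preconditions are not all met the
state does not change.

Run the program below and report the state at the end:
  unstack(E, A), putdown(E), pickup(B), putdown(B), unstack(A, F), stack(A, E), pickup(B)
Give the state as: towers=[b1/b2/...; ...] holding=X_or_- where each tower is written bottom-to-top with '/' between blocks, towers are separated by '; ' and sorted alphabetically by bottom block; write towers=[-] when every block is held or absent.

towers=[D/C; E/A; F] holding=B

step 1 (unstack(E, A)): towers=[B; D/C; F/A] holding=E
step 2 (putdown(E)): towers=[B; D/C; E; F/A] holding=-
step 3 (pickup(B)): towers=[D/C; E; F/A] holding=B
step 4 (putdown(B)): towers=[B; D/C; E; F/A] holding=-
step 5 (unstack(A, F)): towers=[B; D/C; E; F] holding=A
step 6 (stack(A, E)): towers=[B; D/C; E/A; F] holding=-
step 7 (pickup(B)): towers=[D/C; E/A; F] holding=B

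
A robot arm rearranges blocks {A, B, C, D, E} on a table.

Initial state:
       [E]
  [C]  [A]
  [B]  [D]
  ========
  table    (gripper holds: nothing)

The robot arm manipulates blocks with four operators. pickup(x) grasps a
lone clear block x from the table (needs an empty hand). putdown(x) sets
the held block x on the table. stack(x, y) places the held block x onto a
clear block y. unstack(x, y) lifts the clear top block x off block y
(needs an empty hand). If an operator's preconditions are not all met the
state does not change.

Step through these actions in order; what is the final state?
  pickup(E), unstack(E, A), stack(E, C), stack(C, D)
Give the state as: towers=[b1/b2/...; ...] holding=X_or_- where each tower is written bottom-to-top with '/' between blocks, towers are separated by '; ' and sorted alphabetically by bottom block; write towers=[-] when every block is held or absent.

towers=[B/C/E; D/A] holding=-

step 1 (pickup(E)) [no-op]: towers=[B/C; D/A/E] holding=-
step 2 (unstack(E, A)): towers=[B/C; D/A] holding=E
step 3 (stack(E, C)): towers=[B/C/E; D/A] holding=-
step 4 (stack(C, D)) [no-op]: towers=[B/C/E; D/A] holding=-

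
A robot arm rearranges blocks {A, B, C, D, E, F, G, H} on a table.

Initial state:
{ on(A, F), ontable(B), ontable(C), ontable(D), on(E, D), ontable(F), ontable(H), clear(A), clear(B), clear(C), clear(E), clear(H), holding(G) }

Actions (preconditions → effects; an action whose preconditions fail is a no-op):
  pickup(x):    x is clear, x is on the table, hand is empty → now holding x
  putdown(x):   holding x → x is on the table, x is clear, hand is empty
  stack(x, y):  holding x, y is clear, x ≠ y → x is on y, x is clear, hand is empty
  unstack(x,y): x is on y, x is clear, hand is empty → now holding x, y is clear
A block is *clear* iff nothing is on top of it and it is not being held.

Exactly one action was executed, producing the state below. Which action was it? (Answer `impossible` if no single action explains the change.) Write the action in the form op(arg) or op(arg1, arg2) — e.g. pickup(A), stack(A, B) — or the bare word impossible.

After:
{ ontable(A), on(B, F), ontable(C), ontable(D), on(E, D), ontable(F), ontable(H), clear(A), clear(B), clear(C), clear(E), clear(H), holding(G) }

target: towers=[A; C; D/E; F/B; H] holding=G
        putdown(G) → towers=[B; C; D/E; F/A; G; H] holding=-
       stack(G, A) → towers=[B; C; D/E; F/A/G; H] holding=-
       stack(G, E) → towers=[B; C; D/E/G; F/A; H] holding=-
       stack(G, H) → towers=[B; C; D/E; F/A; H/G] holding=-
       stack(G, B) → towers=[B/G; C; D/E; F/A; H] holding=-
       stack(G, C) → towers=[B; C/G; D/E; F/A; H] holding=-
none of the 6 applicable actions match → impossible

impossible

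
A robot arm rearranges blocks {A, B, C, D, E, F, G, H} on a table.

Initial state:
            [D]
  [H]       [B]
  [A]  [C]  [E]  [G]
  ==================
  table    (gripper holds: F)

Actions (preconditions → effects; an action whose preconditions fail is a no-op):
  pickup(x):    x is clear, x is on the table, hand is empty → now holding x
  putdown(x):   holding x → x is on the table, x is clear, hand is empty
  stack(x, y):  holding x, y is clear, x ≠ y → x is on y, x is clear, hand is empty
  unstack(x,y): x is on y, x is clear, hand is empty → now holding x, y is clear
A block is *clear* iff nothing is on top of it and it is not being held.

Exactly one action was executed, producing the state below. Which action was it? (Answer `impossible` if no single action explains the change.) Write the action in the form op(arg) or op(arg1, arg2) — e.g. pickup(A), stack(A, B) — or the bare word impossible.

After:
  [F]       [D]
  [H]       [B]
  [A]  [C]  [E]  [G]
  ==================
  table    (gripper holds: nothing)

stack(F, H)

target: towers=[A/H/F; C; E/B/D; G] holding=-
        putdown(F) → towers=[A/H; C; E/B/D; F; G] holding=-
       stack(F, G) → towers=[A/H; C; E/B/D; G/F] holding=-
       stack(F, H) → towers=[A/H/F; C; E/B/D; G] holding=-  ← match
       stack(F, D) → towers=[A/H; C; E/B/D/F; G] holding=-
       stack(F, C) → towers=[A/H; C/F; E/B/D; G] holding=-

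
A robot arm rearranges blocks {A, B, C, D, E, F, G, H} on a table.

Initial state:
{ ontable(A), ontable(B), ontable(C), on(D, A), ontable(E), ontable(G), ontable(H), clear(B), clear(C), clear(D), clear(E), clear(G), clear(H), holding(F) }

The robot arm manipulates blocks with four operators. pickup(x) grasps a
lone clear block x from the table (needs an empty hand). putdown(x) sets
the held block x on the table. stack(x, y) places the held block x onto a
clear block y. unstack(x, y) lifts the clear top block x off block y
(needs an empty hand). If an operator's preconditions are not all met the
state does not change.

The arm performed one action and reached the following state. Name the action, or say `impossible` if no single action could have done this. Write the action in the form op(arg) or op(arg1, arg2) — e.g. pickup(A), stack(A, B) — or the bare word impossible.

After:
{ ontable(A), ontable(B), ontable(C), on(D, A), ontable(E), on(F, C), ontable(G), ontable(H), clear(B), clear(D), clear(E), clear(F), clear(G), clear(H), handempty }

target: towers=[A/D; B; C/F; E; G; H] holding=-
        putdown(F) → towers=[A/D; B; C; E; F; G; H] holding=-
       stack(F, G) → towers=[A/D; B; C; E; G/F; H] holding=-
       stack(F, E) → towers=[A/D; B; C; E/F; G; H] holding=-
       stack(F, H) → towers=[A/D; B; C; E; G; H/F] holding=-
       stack(F, B) → towers=[A/D; B/F; C; E; G; H] holding=-
       stack(F, D) → towers=[A/D/F; B; C; E; G; H] holding=-
       stack(F, C) → towers=[A/D; B; C/F; E; G; H] holding=-  ← match

stack(F, C)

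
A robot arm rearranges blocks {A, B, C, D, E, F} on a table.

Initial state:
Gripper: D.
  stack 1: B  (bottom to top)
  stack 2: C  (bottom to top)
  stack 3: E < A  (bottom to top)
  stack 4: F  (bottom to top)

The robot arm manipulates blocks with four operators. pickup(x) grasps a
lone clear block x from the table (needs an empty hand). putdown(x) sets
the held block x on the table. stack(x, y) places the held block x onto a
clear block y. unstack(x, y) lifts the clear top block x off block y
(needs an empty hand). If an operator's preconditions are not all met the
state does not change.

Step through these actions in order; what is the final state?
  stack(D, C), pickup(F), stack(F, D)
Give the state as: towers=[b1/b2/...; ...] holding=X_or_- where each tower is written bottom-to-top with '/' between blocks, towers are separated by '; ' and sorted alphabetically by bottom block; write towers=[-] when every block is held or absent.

towers=[B; C/D/F; E/A] holding=-

step 1 (stack(D, C)): towers=[B; C/D; E/A; F] holding=-
step 2 (pickup(F)): towers=[B; C/D; E/A] holding=F
step 3 (stack(F, D)): towers=[B; C/D/F; E/A] holding=-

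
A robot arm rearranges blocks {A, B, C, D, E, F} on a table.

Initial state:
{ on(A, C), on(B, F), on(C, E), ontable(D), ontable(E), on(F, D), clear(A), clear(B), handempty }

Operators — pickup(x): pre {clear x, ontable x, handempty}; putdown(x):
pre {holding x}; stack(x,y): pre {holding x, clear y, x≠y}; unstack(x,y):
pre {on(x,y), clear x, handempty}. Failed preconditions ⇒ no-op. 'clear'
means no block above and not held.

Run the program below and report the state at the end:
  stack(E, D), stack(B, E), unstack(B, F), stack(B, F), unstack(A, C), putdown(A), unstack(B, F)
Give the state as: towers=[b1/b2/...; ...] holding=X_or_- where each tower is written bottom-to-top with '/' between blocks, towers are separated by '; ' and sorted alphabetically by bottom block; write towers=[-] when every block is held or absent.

towers=[A; D/F; E/C] holding=B

step 1 (stack(E, D)) [no-op]: towers=[D/F/B; E/C/A] holding=-
step 2 (stack(B, E)) [no-op]: towers=[D/F/B; E/C/A] holding=-
step 3 (unstack(B, F)): towers=[D/F; E/C/A] holding=B
step 4 (stack(B, F)): towers=[D/F/B; E/C/A] holding=-
step 5 (unstack(A, C)): towers=[D/F/B; E/C] holding=A
step 6 (putdown(A)): towers=[A; D/F/B; E/C] holding=-
step 7 (unstack(B, F)): towers=[A; D/F; E/C] holding=B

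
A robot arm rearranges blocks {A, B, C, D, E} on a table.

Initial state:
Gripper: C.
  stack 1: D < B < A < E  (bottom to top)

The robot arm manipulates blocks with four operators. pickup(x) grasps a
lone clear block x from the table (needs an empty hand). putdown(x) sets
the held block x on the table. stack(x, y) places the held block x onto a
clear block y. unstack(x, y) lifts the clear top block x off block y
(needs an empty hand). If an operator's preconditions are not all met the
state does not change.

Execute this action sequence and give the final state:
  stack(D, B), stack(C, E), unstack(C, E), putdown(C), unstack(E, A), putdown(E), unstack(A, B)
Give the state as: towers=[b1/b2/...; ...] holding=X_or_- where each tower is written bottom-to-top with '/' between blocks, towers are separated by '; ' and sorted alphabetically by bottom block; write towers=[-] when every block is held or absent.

step 1 (stack(D, B)) [no-op]: towers=[D/B/A/E] holding=C
step 2 (stack(C, E)): towers=[D/B/A/E/C] holding=-
step 3 (unstack(C, E)): towers=[D/B/A/E] holding=C
step 4 (putdown(C)): towers=[C; D/B/A/E] holding=-
step 5 (unstack(E, A)): towers=[C; D/B/A] holding=E
step 6 (putdown(E)): towers=[C; D/B/A; E] holding=-
step 7 (unstack(A, B)): towers=[C; D/B; E] holding=A

towers=[C; D/B; E] holding=A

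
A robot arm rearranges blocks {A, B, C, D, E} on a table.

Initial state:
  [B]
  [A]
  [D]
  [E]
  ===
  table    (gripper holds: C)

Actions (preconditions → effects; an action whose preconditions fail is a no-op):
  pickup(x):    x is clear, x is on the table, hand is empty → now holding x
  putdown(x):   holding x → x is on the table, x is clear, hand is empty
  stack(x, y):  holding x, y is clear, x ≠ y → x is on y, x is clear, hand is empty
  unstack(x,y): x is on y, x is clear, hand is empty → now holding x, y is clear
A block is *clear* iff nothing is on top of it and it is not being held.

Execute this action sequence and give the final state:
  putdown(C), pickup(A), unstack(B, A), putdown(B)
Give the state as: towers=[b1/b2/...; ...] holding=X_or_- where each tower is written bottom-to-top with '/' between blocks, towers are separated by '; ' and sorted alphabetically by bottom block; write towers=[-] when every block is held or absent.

step 1 (putdown(C)): towers=[C; E/D/A/B] holding=-
step 2 (pickup(A)) [no-op]: towers=[C; E/D/A/B] holding=-
step 3 (unstack(B, A)): towers=[C; E/D/A] holding=B
step 4 (putdown(B)): towers=[B; C; E/D/A] holding=-

towers=[B; C; E/D/A] holding=-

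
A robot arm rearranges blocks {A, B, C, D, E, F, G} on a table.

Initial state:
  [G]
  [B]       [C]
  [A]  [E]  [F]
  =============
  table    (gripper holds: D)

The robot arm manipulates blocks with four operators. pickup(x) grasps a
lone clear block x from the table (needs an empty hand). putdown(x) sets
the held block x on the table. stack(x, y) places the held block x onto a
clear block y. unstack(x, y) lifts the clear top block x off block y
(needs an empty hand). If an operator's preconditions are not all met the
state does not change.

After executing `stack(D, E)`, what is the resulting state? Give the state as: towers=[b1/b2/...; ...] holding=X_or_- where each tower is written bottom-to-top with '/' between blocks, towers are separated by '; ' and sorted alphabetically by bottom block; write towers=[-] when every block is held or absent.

before: towers=[A/B/G; E; F/C] holding=D
pre[stack(D, E)]: holding(D) yes, clear(E) yes, D≠E yes
all met → apply stack(D, E)
after:  towers=[A/B/G; E/D; F/C] holding=-

towers=[A/B/G; E/D; F/C] holding=-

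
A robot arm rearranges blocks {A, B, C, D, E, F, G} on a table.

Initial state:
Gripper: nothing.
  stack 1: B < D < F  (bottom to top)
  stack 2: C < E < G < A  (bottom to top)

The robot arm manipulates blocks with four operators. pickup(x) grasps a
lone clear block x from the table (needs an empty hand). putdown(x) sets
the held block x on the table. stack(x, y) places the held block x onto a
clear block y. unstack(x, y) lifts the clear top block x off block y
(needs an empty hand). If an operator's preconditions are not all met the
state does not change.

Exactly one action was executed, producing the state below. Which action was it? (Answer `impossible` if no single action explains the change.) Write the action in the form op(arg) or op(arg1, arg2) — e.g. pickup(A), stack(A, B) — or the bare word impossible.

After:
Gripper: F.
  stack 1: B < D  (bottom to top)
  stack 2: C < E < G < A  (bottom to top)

unstack(F, D)

target: towers=[B/D; C/E/G/A] holding=F
     unstack(F, D) → towers=[B/D; C/E/G/A] holding=F  ← match
     unstack(A, G) → towers=[B/D/F; C/E/G] holding=A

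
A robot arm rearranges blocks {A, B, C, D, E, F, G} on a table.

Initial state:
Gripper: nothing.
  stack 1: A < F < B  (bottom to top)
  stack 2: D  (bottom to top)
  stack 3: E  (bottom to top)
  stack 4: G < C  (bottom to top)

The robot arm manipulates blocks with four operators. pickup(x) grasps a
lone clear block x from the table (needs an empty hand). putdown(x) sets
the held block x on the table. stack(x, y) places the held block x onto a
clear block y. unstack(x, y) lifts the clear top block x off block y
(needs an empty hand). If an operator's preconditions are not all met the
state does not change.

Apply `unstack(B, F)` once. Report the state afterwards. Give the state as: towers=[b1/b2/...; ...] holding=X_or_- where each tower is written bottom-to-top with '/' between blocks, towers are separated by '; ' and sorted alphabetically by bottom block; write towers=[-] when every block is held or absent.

towers=[A/F; D; E; G/C] holding=B

before: towers=[A/F/B; D; E; G/C] holding=-
pre[unstack(B, F)]: on(B,F) ✓, clear(B) ✓, handempty ✓
all met → apply unstack(B, F)
after:  towers=[A/F; D; E; G/C] holding=B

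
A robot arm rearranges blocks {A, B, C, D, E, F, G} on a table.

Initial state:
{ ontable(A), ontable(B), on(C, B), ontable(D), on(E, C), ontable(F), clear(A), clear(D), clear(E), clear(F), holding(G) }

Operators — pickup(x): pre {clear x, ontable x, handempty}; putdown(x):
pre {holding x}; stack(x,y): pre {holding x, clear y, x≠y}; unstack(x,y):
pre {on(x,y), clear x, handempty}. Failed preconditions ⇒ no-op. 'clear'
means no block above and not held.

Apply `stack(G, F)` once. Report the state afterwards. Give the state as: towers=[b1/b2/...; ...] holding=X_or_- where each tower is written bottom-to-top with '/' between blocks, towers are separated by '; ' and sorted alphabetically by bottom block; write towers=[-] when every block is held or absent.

before: towers=[A; B/C/E; D; F] holding=G
pre[stack(G, F)]: holding(G) yes, clear(F) yes, G≠F yes
all met → apply stack(G, F)
after:  towers=[A; B/C/E; D; F/G] holding=-

towers=[A; B/C/E; D; F/G] holding=-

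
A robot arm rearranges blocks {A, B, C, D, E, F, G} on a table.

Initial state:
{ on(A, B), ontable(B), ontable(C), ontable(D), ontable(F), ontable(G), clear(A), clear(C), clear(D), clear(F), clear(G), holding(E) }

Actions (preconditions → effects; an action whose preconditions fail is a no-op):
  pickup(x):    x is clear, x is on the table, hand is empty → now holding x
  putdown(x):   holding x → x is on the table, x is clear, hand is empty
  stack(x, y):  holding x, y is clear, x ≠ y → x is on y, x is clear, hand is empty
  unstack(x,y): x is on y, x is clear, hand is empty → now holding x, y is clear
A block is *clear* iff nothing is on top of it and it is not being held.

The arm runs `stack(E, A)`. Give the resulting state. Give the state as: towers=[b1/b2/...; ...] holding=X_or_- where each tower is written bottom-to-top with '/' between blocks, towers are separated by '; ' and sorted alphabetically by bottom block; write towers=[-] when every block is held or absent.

towers=[B/A/E; C; D; F; G] holding=-

before: towers=[B/A; C; D; F; G] holding=E
pre[stack(E, A)]: holding(E) ✓, clear(A) ✓, E≠A ✓
all met → apply stack(E, A)
after:  towers=[B/A/E; C; D; F; G] holding=-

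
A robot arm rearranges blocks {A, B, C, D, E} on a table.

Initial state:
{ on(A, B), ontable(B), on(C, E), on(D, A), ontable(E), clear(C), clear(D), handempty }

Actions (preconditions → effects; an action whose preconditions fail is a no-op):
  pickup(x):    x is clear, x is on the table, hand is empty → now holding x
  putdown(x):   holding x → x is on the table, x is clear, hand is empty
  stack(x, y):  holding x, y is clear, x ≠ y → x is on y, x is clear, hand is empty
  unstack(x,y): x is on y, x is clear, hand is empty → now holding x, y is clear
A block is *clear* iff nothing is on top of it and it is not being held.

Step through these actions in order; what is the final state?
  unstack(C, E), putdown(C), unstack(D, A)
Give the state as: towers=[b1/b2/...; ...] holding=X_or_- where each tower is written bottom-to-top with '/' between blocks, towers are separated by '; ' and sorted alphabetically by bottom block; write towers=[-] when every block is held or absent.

towers=[B/A; C; E] holding=D

step 1 (unstack(C, E)): towers=[B/A/D; E] holding=C
step 2 (putdown(C)): towers=[B/A/D; C; E] holding=-
step 3 (unstack(D, A)): towers=[B/A; C; E] holding=D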